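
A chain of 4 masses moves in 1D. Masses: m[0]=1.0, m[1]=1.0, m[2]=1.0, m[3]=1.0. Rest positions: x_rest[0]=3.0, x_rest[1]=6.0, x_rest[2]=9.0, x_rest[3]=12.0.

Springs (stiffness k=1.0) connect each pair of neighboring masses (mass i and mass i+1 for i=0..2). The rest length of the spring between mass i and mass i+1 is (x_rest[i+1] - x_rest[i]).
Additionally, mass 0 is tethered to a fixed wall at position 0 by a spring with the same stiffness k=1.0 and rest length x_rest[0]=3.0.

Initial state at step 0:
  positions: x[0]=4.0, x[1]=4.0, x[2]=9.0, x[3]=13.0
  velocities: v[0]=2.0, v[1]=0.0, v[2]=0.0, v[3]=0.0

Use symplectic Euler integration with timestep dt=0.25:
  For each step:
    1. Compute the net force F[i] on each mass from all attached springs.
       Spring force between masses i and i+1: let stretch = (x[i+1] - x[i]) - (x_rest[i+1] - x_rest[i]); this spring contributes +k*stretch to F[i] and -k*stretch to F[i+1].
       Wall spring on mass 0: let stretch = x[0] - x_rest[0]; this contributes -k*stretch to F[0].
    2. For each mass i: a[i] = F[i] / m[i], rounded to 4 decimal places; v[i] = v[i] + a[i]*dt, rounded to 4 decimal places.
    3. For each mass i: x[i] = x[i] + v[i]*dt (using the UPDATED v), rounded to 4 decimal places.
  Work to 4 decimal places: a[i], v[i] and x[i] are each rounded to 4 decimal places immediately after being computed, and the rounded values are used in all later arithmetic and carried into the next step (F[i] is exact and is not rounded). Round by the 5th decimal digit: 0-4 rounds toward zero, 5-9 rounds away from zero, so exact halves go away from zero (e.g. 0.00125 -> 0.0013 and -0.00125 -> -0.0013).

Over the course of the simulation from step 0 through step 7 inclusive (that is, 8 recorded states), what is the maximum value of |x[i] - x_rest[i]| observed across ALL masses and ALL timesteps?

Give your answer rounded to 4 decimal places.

Answer: 2.4474

Derivation:
Step 0: x=[4.0000 4.0000 9.0000 13.0000] v=[2.0000 0.0000 0.0000 0.0000]
Step 1: x=[4.2500 4.3125 8.9375 12.9375] v=[1.0000 1.2500 -0.2500 -0.2500]
Step 2: x=[4.2383 4.9102 8.8359 12.8125] v=[-0.0469 2.3906 -0.4063 -0.5000]
Step 3: x=[4.0037 5.7112 8.7375 12.6265] v=[-0.9385 3.2041 -0.3936 -0.7442]
Step 4: x=[3.6256 6.5947 8.6930 12.3849] v=[-1.5126 3.5338 -0.1779 -0.9665]
Step 5: x=[3.2064 7.4237 8.7481 12.1000] v=[-1.6767 3.3161 0.2205 -1.1395]
Step 6: x=[2.8504 8.0719 8.9300 11.7931] v=[-1.4240 2.5929 0.7274 -1.2275]
Step 7: x=[2.6426 8.4474 9.2372 11.4948] v=[-0.8312 1.5021 1.2287 -1.1933]
Max displacement = 2.4474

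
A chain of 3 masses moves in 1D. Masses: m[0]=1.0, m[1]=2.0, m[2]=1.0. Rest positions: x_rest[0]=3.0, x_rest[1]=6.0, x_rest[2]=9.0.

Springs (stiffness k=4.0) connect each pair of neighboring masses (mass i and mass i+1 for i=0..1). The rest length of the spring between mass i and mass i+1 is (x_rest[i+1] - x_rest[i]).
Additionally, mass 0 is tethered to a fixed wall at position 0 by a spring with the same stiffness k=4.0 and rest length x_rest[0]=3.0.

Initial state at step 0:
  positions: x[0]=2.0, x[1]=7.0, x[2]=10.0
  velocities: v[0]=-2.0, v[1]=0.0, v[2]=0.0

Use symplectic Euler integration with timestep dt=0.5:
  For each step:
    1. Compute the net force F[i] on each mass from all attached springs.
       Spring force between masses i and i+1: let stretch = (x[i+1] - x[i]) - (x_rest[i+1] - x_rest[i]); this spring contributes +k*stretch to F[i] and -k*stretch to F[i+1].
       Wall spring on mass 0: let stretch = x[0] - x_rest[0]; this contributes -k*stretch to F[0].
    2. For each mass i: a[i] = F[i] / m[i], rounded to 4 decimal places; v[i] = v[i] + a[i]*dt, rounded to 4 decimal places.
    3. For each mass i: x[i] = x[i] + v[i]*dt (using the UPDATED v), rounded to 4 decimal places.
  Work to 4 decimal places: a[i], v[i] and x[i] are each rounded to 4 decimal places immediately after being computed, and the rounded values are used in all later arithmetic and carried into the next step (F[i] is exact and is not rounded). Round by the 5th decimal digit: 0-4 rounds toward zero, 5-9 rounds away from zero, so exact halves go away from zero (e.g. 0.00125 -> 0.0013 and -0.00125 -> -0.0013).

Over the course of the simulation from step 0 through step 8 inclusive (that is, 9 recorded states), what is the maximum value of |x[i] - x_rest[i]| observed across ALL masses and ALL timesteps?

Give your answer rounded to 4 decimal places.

Answer: 1.7500

Derivation:
Step 0: x=[2.0000 7.0000 10.0000] v=[-2.0000 0.0000 0.0000]
Step 1: x=[4.0000 6.0000 10.0000] v=[4.0000 -2.0000 0.0000]
Step 2: x=[4.0000 6.0000 9.0000] v=[0.0000 0.0000 -2.0000]
Step 3: x=[2.0000 6.5000 8.0000] v=[-4.0000 1.0000 -2.0000]
Step 4: x=[2.5000 5.5000 8.5000] v=[1.0000 -2.0000 1.0000]
Step 5: x=[3.5000 4.5000 9.0000] v=[2.0000 -2.0000 1.0000]
Step 6: x=[2.0000 5.2500 8.0000] v=[-3.0000 1.5000 -2.0000]
Step 7: x=[1.7500 5.7500 7.2500] v=[-0.5000 1.0000 -1.5000]
Step 8: x=[3.7500 5.0000 8.0000] v=[4.0000 -1.5000 1.5000]
Max displacement = 1.7500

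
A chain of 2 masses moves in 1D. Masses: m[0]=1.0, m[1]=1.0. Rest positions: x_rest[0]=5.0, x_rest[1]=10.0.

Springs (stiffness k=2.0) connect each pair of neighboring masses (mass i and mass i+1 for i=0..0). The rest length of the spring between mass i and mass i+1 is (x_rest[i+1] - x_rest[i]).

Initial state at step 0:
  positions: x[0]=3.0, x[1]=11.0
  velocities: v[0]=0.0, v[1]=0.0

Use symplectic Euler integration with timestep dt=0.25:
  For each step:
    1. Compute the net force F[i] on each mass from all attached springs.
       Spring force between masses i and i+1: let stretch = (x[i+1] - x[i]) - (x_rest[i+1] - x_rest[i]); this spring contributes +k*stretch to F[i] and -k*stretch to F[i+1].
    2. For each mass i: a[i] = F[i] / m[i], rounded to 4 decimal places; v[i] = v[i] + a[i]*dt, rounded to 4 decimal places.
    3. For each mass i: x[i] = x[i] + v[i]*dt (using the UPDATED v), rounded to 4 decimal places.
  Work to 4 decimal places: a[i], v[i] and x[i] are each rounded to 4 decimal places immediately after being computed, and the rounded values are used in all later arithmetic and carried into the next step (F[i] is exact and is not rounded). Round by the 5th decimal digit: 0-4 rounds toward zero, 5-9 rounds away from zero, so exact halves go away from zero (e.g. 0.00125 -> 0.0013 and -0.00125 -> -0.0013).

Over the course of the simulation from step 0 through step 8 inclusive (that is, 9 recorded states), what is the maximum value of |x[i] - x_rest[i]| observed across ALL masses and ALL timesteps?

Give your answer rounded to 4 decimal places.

Answer: 2.0333

Derivation:
Step 0: x=[3.0000 11.0000] v=[0.0000 0.0000]
Step 1: x=[3.3750 10.6250] v=[1.5000 -1.5000]
Step 2: x=[4.0313 9.9688] v=[2.6250 -2.6250]
Step 3: x=[4.8048 9.1954] v=[3.0938 -3.0938]
Step 4: x=[5.5021 8.4981] v=[2.7891 -2.7891]
Step 5: x=[5.9489 8.0513] v=[1.7871 -1.7871]
Step 6: x=[6.0335 7.9667] v=[0.3383 -0.3383]
Step 7: x=[5.7347 8.2655] v=[-1.1951 1.1951]
Step 8: x=[5.1273 8.8729] v=[-2.4297 2.4297]
Max displacement = 2.0333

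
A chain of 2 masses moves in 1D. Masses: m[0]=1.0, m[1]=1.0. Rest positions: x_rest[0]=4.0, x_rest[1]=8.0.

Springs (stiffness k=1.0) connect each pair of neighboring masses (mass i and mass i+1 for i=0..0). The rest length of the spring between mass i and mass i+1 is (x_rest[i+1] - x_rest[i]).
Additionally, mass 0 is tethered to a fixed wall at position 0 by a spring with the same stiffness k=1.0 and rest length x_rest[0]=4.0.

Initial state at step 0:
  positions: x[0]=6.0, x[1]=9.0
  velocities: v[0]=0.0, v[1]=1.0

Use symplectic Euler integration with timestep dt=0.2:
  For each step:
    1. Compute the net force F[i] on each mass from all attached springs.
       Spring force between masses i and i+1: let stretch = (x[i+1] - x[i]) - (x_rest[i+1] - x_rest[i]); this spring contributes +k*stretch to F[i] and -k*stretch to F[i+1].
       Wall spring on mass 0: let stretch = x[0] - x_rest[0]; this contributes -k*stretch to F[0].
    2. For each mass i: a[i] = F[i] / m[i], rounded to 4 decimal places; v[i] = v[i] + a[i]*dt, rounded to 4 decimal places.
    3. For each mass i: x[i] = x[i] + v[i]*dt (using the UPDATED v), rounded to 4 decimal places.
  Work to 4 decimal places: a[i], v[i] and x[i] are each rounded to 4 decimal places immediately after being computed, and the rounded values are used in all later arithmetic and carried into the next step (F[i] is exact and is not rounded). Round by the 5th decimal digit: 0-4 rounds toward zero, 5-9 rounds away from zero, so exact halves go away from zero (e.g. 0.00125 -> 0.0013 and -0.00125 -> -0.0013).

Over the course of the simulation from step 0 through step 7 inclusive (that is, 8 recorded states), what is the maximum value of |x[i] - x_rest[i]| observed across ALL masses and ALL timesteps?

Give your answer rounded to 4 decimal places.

Answer: 2.4750

Derivation:
Step 0: x=[6.0000 9.0000] v=[0.0000 1.0000]
Step 1: x=[5.8800 9.2400] v=[-0.6000 1.2000]
Step 2: x=[5.6592 9.5056] v=[-1.1040 1.3280]
Step 3: x=[5.3659 9.7773] v=[-1.4666 1.3587]
Step 4: x=[5.0344 10.0326] v=[-1.6575 1.2764]
Step 5: x=[4.7015 10.2480] v=[-1.6647 1.0768]
Step 6: x=[4.4024 10.4015] v=[-1.4957 0.7675]
Step 7: x=[4.1671 10.4750] v=[-1.1764 0.3677]
Max displacement = 2.4750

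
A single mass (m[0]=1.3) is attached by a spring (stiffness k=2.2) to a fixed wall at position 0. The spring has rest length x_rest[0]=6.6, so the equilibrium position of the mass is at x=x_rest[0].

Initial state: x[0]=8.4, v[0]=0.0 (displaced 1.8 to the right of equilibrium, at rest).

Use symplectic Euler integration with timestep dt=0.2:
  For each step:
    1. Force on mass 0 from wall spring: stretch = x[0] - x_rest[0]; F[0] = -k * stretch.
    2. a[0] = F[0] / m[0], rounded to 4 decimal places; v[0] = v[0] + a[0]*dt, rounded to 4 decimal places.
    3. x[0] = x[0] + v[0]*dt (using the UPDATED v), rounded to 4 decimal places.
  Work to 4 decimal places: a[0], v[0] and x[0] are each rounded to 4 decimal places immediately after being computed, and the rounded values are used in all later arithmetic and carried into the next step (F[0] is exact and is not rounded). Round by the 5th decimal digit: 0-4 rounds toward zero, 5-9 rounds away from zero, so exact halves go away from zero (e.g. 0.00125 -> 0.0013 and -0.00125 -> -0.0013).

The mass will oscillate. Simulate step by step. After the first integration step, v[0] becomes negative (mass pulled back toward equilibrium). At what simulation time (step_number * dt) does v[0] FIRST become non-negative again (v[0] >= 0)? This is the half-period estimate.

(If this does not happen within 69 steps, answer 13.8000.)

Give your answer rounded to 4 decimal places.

Step 0: x=[8.4000] v=[0.0000]
Step 1: x=[8.2782] v=[-0.6092]
Step 2: x=[8.0428] v=[-1.1772]
Step 3: x=[7.7097] v=[-1.6655]
Step 4: x=[7.3015] v=[-2.0411]
Step 5: x=[6.8458] v=[-2.2785]
Step 6: x=[6.3735] v=[-2.3617]
Step 7: x=[5.9165] v=[-2.2850]
Step 8: x=[5.5058] v=[-2.0537]
Step 9: x=[5.1691] v=[-1.6834]
Step 10: x=[4.9293] v=[-1.1991]
Step 11: x=[4.8026] v=[-0.6336]
Step 12: x=[4.7976] v=[-0.0252]
Step 13: x=[4.9146] v=[0.5848]
First v>=0 after going negative at step 13, time=2.6000

Answer: 2.6000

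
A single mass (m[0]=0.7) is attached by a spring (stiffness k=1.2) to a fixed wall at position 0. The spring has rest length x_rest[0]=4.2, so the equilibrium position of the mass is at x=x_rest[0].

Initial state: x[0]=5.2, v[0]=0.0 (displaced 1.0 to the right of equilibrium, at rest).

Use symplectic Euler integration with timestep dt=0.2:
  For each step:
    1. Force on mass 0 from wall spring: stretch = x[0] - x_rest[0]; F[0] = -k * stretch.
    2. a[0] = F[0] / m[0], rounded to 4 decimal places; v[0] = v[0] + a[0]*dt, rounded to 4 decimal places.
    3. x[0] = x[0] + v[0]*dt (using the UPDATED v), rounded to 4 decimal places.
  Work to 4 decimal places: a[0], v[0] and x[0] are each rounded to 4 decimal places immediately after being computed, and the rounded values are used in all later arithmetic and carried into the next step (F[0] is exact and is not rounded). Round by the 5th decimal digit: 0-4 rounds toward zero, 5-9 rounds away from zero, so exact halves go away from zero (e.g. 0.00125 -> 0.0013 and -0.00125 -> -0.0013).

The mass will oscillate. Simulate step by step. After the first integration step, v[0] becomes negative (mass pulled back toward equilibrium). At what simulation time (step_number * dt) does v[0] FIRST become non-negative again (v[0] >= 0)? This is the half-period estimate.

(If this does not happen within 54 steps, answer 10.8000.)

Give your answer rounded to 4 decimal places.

Answer: 2.4000

Derivation:
Step 0: x=[5.2000] v=[0.0000]
Step 1: x=[5.1314] v=[-0.3429]
Step 2: x=[4.9990] v=[-0.6622]
Step 3: x=[4.8118] v=[-0.9361]
Step 4: x=[4.5826] v=[-1.1459]
Step 5: x=[4.3272] v=[-1.2771]
Step 6: x=[4.0631] v=[-1.3207]
Step 7: x=[3.8083] v=[-1.2738]
Step 8: x=[3.5804] v=[-1.1395]
Step 9: x=[3.3950] v=[-0.9271]
Step 10: x=[3.2648] v=[-0.6511]
Step 11: x=[3.1987] v=[-0.3305]
Step 12: x=[3.2013] v=[0.0128]
First v>=0 after going negative at step 12, time=2.4000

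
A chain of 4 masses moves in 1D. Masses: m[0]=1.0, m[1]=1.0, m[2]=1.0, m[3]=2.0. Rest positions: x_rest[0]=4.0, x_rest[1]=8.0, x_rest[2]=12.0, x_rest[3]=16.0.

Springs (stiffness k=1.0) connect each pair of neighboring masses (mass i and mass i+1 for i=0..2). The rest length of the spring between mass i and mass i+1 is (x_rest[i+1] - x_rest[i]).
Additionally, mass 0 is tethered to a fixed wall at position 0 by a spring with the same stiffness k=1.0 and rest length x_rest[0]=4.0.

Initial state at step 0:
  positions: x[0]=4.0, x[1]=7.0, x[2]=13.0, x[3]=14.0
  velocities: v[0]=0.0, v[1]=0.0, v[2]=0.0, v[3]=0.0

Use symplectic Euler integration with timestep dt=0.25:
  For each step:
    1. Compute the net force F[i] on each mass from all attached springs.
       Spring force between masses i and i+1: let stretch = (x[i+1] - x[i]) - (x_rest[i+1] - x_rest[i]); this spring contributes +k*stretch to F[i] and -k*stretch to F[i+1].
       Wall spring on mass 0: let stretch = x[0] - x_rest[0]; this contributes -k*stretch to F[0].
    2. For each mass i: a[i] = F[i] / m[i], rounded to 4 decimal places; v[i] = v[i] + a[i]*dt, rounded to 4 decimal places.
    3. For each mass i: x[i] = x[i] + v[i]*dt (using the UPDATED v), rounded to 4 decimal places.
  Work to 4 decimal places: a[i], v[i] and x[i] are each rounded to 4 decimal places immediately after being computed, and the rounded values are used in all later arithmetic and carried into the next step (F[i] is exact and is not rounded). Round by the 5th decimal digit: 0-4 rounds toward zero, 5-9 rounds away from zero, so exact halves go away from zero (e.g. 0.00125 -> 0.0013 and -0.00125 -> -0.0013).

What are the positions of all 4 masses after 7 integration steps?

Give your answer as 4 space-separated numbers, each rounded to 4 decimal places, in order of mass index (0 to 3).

Answer: 3.7835 8.2205 9.4449 15.4187

Derivation:
Step 0: x=[4.0000 7.0000 13.0000 14.0000] v=[0.0000 0.0000 0.0000 0.0000]
Step 1: x=[3.9375 7.1875 12.6875 14.0938] v=[-0.2500 0.7500 -1.2500 0.3750]
Step 2: x=[3.8320 7.5156 12.1192 14.2686] v=[-0.4219 1.3125 -2.2734 0.6992]
Step 3: x=[3.7173 7.9012 11.3975 14.5012] v=[-0.4590 1.5425 -2.8870 0.9305]
Step 4: x=[3.6317 8.2439 10.6512 14.7619] v=[-0.3424 1.3706 -2.9852 1.0426]
Step 5: x=[3.6074 8.4488 10.0114 15.0191] v=[-0.0973 0.8194 -2.5594 1.0288]
Step 6: x=[3.6602 8.4487 9.5869 15.2448] v=[0.2112 -0.0003 -1.6981 0.9028]
Step 7: x=[3.7835 8.2205 9.4449 15.4187] v=[0.4933 -0.9129 -0.5682 0.6956]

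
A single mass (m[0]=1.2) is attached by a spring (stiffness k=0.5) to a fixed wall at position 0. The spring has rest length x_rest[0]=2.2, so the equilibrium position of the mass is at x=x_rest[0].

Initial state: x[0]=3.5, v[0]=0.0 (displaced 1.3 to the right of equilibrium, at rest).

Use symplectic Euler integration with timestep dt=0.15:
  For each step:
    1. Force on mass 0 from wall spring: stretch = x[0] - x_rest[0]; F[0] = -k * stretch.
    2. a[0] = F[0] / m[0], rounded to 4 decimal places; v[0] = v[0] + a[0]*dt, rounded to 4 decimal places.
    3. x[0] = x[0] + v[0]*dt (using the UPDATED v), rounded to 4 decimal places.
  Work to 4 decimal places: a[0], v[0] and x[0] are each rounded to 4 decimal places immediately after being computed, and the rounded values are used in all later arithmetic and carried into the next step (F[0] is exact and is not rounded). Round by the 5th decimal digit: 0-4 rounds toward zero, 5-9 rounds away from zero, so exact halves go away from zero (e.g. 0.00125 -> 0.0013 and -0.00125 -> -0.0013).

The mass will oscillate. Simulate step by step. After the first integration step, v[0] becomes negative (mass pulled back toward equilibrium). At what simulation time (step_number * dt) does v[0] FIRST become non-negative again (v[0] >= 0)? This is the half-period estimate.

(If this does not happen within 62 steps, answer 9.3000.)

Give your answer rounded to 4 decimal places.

Step 0: x=[3.5000] v=[0.0000]
Step 1: x=[3.4878] v=[-0.0813]
Step 2: x=[3.4635] v=[-0.1618]
Step 3: x=[3.4274] v=[-0.2408]
Step 4: x=[3.3798] v=[-0.3175]
Step 5: x=[3.3211] v=[-0.3912]
Step 6: x=[3.2519] v=[-0.4613]
Step 7: x=[3.1729] v=[-0.5270]
Step 8: x=[3.0847] v=[-0.5878]
Step 9: x=[2.9882] v=[-0.6431]
Step 10: x=[2.8843] v=[-0.6924]
Step 11: x=[2.7740] v=[-0.7352]
Step 12: x=[2.6583] v=[-0.7711]
Step 13: x=[2.5383] v=[-0.7998]
Step 14: x=[2.4152] v=[-0.8210]
Step 15: x=[2.2900] v=[-0.8345]
Step 16: x=[2.1640] v=[-0.8401]
Step 17: x=[2.0383] v=[-0.8379]
Step 18: x=[1.9141] v=[-0.8278]
Step 19: x=[1.7926] v=[-0.8099]
Step 20: x=[1.6749] v=[-0.7844]
Step 21: x=[1.5622] v=[-0.7516]
Step 22: x=[1.4554] v=[-0.7117]
Step 23: x=[1.3556] v=[-0.6652]
Step 24: x=[1.2637] v=[-0.6124]
Step 25: x=[1.1806] v=[-0.5539]
Step 26: x=[1.1071] v=[-0.4902]
Step 27: x=[1.0438] v=[-0.4219]
Step 28: x=[0.9914] v=[-0.3496]
Step 29: x=[0.9503] v=[-0.2741]
Step 30: x=[0.9209] v=[-0.1960]
Step 31: x=[0.9035] v=[-0.1161]
Step 32: x=[0.8982] v=[-0.0351]
Step 33: x=[0.9051] v=[0.0463]
First v>=0 after going negative at step 33, time=4.9500

Answer: 4.9500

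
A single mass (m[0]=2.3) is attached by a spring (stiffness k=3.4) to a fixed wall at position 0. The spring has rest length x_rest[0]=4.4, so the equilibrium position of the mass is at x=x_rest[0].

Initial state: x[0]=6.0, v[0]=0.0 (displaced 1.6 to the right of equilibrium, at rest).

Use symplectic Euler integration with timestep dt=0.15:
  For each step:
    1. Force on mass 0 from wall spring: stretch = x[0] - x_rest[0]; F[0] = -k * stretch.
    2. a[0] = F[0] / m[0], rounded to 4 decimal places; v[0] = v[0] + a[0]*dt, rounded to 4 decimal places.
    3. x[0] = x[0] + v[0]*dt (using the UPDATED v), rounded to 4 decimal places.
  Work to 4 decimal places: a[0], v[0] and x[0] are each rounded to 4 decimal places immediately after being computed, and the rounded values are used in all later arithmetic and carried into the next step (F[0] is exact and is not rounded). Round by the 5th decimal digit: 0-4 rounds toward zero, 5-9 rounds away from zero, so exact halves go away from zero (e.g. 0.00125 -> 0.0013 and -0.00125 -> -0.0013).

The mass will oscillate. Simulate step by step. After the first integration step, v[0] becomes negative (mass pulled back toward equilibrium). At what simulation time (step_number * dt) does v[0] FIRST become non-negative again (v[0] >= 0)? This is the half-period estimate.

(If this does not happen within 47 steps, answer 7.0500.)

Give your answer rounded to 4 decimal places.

Step 0: x=[6.0000] v=[0.0000]
Step 1: x=[5.9468] v=[-0.3548]
Step 2: x=[5.8421] v=[-0.6978]
Step 3: x=[5.6895] v=[-1.0176]
Step 4: x=[5.4940] v=[-1.3035]
Step 5: x=[5.2621] v=[-1.5461]
Step 6: x=[5.0015] v=[-1.7373]
Step 7: x=[4.7209] v=[-1.8707]
Step 8: x=[4.4296] v=[-1.9419]
Step 9: x=[4.1373] v=[-1.9485]
Step 10: x=[3.8538] v=[-1.8903]
Step 11: x=[3.5884] v=[-1.7692]
Step 12: x=[3.3500] v=[-1.5892]
Step 13: x=[3.1465] v=[-1.3564]
Step 14: x=[2.9847] v=[-1.0785]
Step 15: x=[2.8700] v=[-0.7647]
Step 16: x=[2.8062] v=[-0.4254]
Step 17: x=[2.7954] v=[-0.0720]
Step 18: x=[2.8380] v=[0.2838]
First v>=0 after going negative at step 18, time=2.7000

Answer: 2.7000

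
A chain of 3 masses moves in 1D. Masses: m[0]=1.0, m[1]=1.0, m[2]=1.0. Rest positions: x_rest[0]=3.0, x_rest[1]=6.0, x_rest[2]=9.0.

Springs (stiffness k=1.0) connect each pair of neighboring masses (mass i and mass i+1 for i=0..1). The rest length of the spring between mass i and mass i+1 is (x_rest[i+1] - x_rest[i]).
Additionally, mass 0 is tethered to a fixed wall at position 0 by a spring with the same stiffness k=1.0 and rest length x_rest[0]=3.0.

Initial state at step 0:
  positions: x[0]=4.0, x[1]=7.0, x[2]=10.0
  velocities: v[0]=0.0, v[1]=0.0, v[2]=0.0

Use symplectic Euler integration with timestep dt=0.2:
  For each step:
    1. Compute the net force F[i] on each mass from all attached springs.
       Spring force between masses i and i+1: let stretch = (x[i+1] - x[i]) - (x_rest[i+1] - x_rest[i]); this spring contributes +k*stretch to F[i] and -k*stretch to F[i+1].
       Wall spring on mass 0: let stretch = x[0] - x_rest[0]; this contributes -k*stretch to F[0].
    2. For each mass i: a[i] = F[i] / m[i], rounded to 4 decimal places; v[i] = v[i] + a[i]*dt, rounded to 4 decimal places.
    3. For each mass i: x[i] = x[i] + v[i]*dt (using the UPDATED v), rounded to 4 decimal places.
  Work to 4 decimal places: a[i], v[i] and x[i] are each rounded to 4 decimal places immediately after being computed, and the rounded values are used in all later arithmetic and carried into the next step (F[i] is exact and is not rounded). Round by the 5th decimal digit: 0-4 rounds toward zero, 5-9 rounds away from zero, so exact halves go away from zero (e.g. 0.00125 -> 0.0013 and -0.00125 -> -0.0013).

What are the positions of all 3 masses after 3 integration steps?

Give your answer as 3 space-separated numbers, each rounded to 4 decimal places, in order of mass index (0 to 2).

Step 0: x=[4.0000 7.0000 10.0000] v=[0.0000 0.0000 0.0000]
Step 1: x=[3.9600 7.0000 10.0000] v=[-0.2000 0.0000 0.0000]
Step 2: x=[3.8832 6.9984 10.0000] v=[-0.3840 -0.0080 0.0000]
Step 3: x=[3.7757 6.9923 9.9999] v=[-0.5376 -0.0307 -0.0003]

Answer: 3.7757 6.9923 9.9999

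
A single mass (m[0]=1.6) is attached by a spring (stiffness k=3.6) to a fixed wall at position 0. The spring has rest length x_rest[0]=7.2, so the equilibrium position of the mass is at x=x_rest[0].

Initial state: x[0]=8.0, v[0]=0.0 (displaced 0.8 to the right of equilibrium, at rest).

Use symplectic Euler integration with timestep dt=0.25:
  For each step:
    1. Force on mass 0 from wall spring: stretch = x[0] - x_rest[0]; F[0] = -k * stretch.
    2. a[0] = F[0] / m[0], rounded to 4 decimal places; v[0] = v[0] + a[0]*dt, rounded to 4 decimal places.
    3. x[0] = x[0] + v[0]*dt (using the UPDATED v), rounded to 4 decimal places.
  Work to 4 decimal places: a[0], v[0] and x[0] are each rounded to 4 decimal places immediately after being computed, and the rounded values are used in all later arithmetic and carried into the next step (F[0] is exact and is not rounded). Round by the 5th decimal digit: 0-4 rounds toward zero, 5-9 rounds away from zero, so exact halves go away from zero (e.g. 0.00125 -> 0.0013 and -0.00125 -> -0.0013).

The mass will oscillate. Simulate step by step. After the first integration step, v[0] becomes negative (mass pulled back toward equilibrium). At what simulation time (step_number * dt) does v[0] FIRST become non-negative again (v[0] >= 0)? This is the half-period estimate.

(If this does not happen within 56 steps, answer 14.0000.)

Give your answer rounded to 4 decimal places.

Answer: 2.2500

Derivation:
Step 0: x=[8.0000] v=[0.0000]
Step 1: x=[7.8875] v=[-0.4500]
Step 2: x=[7.6783] v=[-0.8367]
Step 3: x=[7.4019] v=[-1.1058]
Step 4: x=[7.0971] v=[-1.2194]
Step 5: x=[6.8067] v=[-1.1615]
Step 6: x=[6.5716] v=[-0.9403]
Step 7: x=[6.4249] v=[-0.5868]
Step 8: x=[6.3872] v=[-0.1508]
Step 9: x=[6.4638] v=[0.3064]
First v>=0 after going negative at step 9, time=2.2500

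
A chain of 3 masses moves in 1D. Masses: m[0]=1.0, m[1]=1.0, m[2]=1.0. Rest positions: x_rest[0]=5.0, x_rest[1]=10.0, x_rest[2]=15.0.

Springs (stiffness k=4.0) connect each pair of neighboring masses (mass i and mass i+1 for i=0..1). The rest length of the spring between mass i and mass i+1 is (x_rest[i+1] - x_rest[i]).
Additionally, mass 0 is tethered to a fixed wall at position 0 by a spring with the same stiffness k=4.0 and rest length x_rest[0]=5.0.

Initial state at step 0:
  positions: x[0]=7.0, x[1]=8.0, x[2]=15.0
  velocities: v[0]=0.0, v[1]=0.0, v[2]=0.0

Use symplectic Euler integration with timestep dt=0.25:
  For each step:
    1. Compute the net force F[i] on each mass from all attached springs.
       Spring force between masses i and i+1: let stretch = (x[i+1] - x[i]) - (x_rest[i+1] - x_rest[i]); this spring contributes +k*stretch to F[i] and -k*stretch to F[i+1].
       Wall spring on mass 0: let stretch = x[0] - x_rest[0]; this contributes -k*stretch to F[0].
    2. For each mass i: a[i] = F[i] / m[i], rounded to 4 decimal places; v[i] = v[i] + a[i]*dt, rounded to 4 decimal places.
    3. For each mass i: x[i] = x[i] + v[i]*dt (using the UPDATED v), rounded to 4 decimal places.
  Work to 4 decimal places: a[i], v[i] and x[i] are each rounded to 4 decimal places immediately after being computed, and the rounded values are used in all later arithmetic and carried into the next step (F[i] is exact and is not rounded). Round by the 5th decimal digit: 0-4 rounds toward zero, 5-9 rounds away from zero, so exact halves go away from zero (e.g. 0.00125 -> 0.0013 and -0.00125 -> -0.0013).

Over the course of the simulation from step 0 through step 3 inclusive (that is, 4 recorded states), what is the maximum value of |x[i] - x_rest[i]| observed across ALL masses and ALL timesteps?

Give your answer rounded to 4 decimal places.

Answer: 2.2500

Derivation:
Step 0: x=[7.0000 8.0000 15.0000] v=[0.0000 0.0000 0.0000]
Step 1: x=[5.5000 9.5000 14.5000] v=[-6.0000 6.0000 -2.0000]
Step 2: x=[3.6250 11.2500 14.0000] v=[-7.5000 7.0000 -2.0000]
Step 3: x=[2.7500 11.7813 14.0625] v=[-3.5000 2.1250 0.2500]
Max displacement = 2.2500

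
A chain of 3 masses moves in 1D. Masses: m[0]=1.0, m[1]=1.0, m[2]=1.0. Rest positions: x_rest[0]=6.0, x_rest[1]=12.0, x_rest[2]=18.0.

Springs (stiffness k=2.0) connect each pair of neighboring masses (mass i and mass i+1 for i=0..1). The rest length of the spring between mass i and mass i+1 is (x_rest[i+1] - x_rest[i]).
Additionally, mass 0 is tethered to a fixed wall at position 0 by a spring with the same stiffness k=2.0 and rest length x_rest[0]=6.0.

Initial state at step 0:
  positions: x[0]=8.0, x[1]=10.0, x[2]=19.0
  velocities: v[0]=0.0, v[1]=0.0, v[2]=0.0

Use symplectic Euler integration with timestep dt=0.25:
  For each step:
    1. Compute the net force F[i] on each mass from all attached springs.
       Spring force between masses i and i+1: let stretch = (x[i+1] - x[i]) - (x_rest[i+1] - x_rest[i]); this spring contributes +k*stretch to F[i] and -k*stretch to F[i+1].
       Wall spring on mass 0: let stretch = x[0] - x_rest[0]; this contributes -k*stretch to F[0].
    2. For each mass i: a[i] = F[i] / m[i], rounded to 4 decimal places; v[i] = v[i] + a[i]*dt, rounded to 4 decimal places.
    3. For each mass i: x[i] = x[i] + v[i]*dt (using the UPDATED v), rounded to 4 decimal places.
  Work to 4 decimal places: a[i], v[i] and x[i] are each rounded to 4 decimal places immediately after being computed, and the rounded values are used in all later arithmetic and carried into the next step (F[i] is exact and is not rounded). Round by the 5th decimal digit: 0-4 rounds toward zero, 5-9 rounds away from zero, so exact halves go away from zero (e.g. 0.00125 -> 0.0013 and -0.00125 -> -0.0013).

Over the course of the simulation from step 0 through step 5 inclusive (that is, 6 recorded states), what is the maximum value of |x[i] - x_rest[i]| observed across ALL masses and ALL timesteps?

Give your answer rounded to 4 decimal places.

Step 0: x=[8.0000 10.0000 19.0000] v=[0.0000 0.0000 0.0000]
Step 1: x=[7.2500 10.8750 18.6250] v=[-3.0000 3.5000 -1.5000]
Step 2: x=[6.0469 12.2656 18.0313] v=[-4.8125 5.5625 -2.3750]
Step 3: x=[4.8653 13.5996 17.4668] v=[-4.7266 5.3360 -2.2579]
Step 4: x=[4.1673 14.3252 17.1689] v=[-2.7921 2.9025 -1.1915]
Step 5: x=[4.2181 14.1366 17.2656] v=[0.2032 -0.7546 0.3867]
Max displacement = 2.3252

Answer: 2.3252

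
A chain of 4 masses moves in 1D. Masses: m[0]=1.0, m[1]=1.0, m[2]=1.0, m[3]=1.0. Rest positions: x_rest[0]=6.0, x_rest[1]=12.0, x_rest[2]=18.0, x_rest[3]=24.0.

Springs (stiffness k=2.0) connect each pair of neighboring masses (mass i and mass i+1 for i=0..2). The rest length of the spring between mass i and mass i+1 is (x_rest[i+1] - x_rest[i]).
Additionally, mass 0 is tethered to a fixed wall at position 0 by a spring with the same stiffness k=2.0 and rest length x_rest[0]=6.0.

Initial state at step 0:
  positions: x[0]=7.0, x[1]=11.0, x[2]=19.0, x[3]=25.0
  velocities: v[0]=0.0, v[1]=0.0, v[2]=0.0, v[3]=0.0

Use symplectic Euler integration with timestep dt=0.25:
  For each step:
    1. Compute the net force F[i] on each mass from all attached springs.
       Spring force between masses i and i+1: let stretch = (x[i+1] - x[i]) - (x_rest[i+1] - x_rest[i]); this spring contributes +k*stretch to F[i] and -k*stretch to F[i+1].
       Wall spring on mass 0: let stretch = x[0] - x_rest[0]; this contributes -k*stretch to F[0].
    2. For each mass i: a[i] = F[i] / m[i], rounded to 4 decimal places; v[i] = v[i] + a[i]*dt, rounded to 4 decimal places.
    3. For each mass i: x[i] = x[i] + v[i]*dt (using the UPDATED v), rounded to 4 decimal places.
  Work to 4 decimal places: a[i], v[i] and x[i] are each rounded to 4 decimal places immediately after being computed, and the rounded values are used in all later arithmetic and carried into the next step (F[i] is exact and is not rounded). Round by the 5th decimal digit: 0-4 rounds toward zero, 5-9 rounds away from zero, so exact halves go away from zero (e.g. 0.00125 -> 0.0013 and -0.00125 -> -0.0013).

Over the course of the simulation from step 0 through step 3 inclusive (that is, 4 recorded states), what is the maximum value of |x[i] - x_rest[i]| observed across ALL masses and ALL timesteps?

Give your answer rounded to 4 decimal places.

Step 0: x=[7.0000 11.0000 19.0000 25.0000] v=[0.0000 0.0000 0.0000 0.0000]
Step 1: x=[6.6250 11.5000 18.7500 25.0000] v=[-1.5000 2.0000 -1.0000 0.0000]
Step 2: x=[6.0313 12.2969 18.3750 24.9688] v=[-2.3750 3.1875 -1.5000 -0.1250]
Step 3: x=[5.4668 13.0704 18.0645 24.8633] v=[-2.2579 3.0938 -1.2422 -0.4219]
Max displacement = 1.0704

Answer: 1.0704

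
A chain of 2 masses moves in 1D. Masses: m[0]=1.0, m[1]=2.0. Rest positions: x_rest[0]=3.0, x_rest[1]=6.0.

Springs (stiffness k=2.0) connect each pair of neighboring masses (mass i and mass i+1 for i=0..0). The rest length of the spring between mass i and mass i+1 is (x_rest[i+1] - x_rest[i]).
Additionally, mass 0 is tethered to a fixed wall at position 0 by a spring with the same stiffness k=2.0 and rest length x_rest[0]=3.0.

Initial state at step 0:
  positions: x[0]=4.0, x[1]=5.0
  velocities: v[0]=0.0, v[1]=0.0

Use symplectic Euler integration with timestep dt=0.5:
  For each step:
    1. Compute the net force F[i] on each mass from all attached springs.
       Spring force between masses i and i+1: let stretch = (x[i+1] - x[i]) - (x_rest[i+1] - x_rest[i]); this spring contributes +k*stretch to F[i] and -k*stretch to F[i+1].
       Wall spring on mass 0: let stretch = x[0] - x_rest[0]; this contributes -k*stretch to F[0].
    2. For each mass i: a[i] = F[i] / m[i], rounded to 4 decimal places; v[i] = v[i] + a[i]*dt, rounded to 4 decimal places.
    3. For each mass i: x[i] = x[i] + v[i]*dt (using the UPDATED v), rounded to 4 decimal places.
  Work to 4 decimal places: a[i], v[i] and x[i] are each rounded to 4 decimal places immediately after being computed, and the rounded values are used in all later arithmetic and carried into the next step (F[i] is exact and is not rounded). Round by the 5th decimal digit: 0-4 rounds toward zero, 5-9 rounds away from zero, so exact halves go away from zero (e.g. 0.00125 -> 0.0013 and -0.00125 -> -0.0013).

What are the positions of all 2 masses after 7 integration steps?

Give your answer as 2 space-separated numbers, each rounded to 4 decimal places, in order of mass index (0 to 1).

Step 0: x=[4.0000 5.0000] v=[0.0000 0.0000]
Step 1: x=[2.5000 5.5000] v=[-3.0000 1.0000]
Step 2: x=[1.2500 6.0000] v=[-2.5000 1.0000]
Step 3: x=[1.7500 6.0625] v=[1.0000 0.1250]
Step 4: x=[3.5313 5.7969] v=[3.5625 -0.5313]
Step 5: x=[4.6797 5.7149] v=[2.2968 -0.1641]
Step 6: x=[4.0059 6.1241] v=[-1.3477 0.8183]
Step 7: x=[2.3882 6.7537] v=[-3.2354 1.2592]

Answer: 2.3882 6.7537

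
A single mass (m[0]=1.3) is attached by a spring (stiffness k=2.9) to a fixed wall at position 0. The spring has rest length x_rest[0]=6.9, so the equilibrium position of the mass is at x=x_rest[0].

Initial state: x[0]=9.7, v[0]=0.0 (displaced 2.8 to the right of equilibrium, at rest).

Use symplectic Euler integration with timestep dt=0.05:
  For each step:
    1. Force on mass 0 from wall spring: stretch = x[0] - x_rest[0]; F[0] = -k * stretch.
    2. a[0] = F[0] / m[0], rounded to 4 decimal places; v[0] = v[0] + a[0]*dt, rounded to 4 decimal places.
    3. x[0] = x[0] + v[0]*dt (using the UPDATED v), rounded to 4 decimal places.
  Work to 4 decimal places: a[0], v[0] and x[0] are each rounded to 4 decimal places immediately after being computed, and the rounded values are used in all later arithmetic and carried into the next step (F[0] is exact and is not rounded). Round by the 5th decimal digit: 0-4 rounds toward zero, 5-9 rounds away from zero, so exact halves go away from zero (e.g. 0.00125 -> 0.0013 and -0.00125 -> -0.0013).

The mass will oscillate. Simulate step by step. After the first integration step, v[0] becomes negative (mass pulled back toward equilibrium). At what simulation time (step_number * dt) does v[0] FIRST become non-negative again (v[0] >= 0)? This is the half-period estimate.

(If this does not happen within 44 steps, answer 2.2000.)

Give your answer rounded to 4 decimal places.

Answer: 2.1500

Derivation:
Step 0: x=[9.7000] v=[0.0000]
Step 1: x=[9.6844] v=[-0.3123]
Step 2: x=[9.6533] v=[-0.6229]
Step 3: x=[9.6068] v=[-0.9300]
Step 4: x=[9.5452] v=[-1.2319]
Step 5: x=[9.4689] v=[-1.5269]
Step 6: x=[9.3782] v=[-1.8134]
Step 7: x=[9.2737] v=[-2.0898]
Step 8: x=[9.1560] v=[-2.3546]
Step 9: x=[9.0257] v=[-2.6062]
Step 10: x=[8.8835] v=[-2.8433]
Step 11: x=[8.7303] v=[-3.0645]
Step 12: x=[8.5669] v=[-3.2687]
Step 13: x=[8.3942] v=[-3.4546]
Step 14: x=[8.2131] v=[-3.6213]
Step 15: x=[8.0247] v=[-3.7678]
Step 16: x=[7.8300] v=[-3.8932]
Step 17: x=[7.6302] v=[-3.9969]
Step 18: x=[7.4263] v=[-4.0783]
Step 19: x=[7.2195] v=[-4.1370]
Step 20: x=[7.0109] v=[-4.1726]
Step 21: x=[6.8017] v=[-4.1850]
Step 22: x=[6.5930] v=[-4.1740]
Step 23: x=[6.3860] v=[-4.1398]
Step 24: x=[6.1819] v=[-4.0825]
Step 25: x=[5.9818] v=[-4.0024]
Step 26: x=[5.7868] v=[-3.9000]
Step 27: x=[5.5980] v=[-3.7758]
Step 28: x=[5.4165] v=[-3.6306]
Step 29: x=[5.2432] v=[-3.4651]
Step 30: x=[5.0792] v=[-3.2803]
Step 31: x=[4.9253] v=[-3.0772]
Step 32: x=[4.7825] v=[-2.8569]
Step 33: x=[4.6515] v=[-2.6207]
Step 34: x=[4.5330] v=[-2.3699]
Step 35: x=[4.4277] v=[-2.1059]
Step 36: x=[4.3362] v=[-1.8301]
Step 37: x=[4.2590] v=[-1.5441]
Step 38: x=[4.1965] v=[-1.2495]
Step 39: x=[4.1491] v=[-0.9480]
Step 40: x=[4.1170] v=[-0.6412]
Step 41: x=[4.1005] v=[-0.3308]
Step 42: x=[4.0996] v=[-0.0186]
Step 43: x=[4.1143] v=[0.2938]
First v>=0 after going negative at step 43, time=2.1500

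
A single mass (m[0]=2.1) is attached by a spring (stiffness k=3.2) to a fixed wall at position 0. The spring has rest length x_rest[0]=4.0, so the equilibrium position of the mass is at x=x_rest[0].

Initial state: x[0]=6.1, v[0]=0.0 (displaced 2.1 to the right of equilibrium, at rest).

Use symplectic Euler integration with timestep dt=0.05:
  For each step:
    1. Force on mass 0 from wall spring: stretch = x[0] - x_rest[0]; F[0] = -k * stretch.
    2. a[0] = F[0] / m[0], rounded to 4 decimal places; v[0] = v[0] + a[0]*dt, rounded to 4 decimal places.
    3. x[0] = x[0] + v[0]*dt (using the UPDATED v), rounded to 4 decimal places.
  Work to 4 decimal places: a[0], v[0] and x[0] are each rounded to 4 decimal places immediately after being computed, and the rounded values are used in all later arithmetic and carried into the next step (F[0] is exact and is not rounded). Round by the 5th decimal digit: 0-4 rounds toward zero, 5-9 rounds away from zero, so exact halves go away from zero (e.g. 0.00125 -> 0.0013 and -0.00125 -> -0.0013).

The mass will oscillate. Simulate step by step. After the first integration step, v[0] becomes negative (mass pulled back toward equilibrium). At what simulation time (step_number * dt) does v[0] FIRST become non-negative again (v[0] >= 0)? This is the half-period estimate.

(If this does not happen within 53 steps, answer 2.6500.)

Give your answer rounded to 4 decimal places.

Answer: 2.5500

Derivation:
Step 0: x=[6.1000] v=[0.0000]
Step 1: x=[6.0920] v=[-0.1600]
Step 2: x=[6.0760] v=[-0.3194]
Step 3: x=[6.0521] v=[-0.4776]
Step 4: x=[6.0204] v=[-0.6340]
Step 5: x=[5.9810] v=[-0.7879]
Step 6: x=[5.9341] v=[-0.9388]
Step 7: x=[5.8798] v=[-1.0862]
Step 8: x=[5.8183] v=[-1.2294]
Step 9: x=[5.7499] v=[-1.3679]
Step 10: x=[5.6748] v=[-1.5012]
Step 11: x=[5.5934] v=[-1.6288]
Step 12: x=[5.5059] v=[-1.7502]
Step 13: x=[5.4127] v=[-1.8649]
Step 14: x=[5.3141] v=[-1.9725]
Step 15: x=[5.2105] v=[-2.0726]
Step 16: x=[5.1023] v=[-2.1648]
Step 17: x=[4.9899] v=[-2.2488]
Step 18: x=[4.8737] v=[-2.3242]
Step 19: x=[4.7542] v=[-2.3908]
Step 20: x=[4.6318] v=[-2.4483]
Step 21: x=[4.5070] v=[-2.4964]
Step 22: x=[4.3803] v=[-2.5350]
Step 23: x=[4.2521] v=[-2.5640]
Step 24: x=[4.1229] v=[-2.5832]
Step 25: x=[3.9933] v=[-2.5926]
Step 26: x=[3.8637] v=[-2.5921]
Step 27: x=[3.7346] v=[-2.5817]
Step 28: x=[3.6065] v=[-2.5615]
Step 29: x=[3.4799] v=[-2.5315]
Step 30: x=[3.3553] v=[-2.4919]
Step 31: x=[3.2332] v=[-2.4428]
Step 32: x=[3.1140] v=[-2.3844]
Step 33: x=[2.9982] v=[-2.3169]
Step 34: x=[2.8862] v=[-2.2406]
Step 35: x=[2.7784] v=[-2.1557]
Step 36: x=[2.6753] v=[-2.0626]
Step 37: x=[2.5772] v=[-1.9617]
Step 38: x=[2.4845] v=[-1.8533]
Step 39: x=[2.3976] v=[-1.7378]
Step 40: x=[2.3168] v=[-1.6157]
Step 41: x=[2.2424] v=[-1.4875]
Step 42: x=[2.1747] v=[-1.3536]
Step 43: x=[2.1140] v=[-1.2145]
Step 44: x=[2.0605] v=[-1.0708]
Step 45: x=[2.0144] v=[-0.9230]
Step 46: x=[1.9758] v=[-0.7717]
Step 47: x=[1.9449] v=[-0.6175]
Step 48: x=[1.9219] v=[-0.4609]
Step 49: x=[1.9068] v=[-0.3026]
Step 50: x=[1.8996] v=[-0.1431]
Step 51: x=[1.9004] v=[0.0169]
First v>=0 after going negative at step 51, time=2.5500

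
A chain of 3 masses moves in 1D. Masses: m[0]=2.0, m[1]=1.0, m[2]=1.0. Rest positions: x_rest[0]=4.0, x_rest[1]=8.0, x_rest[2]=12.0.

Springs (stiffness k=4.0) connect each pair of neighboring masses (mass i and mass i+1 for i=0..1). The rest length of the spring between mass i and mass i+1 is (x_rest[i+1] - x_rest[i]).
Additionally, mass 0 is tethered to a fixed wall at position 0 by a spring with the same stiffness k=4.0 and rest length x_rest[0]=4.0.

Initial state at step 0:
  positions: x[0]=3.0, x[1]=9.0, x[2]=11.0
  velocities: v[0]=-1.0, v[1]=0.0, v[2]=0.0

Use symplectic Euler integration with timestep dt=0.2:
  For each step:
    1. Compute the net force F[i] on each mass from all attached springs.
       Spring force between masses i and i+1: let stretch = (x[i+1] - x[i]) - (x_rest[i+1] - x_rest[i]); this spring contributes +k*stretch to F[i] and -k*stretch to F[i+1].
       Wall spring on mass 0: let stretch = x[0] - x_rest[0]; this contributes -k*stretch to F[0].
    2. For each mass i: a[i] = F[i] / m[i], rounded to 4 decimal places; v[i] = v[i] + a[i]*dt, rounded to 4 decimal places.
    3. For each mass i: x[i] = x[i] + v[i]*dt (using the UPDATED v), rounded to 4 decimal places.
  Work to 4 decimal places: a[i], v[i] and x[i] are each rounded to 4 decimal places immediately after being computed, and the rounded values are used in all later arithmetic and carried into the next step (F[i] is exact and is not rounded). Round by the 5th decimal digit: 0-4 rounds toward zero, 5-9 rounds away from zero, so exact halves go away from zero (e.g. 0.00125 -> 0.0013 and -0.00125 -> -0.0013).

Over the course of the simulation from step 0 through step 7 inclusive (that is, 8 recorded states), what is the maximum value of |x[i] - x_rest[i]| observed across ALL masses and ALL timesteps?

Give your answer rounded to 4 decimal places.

Step 0: x=[3.0000 9.0000 11.0000] v=[-1.0000 0.0000 0.0000]
Step 1: x=[3.0400 8.3600 11.3200] v=[0.2000 -3.2000 1.6000]
Step 2: x=[3.2624 7.3424 11.8064] v=[1.1120 -5.0880 2.4320]
Step 3: x=[3.5502 6.3862 12.2186] v=[1.4390 -4.7808 2.0608]
Step 4: x=[3.7809 5.9095 12.3376] v=[1.1533 -2.3837 0.5949]
Step 5: x=[3.8794 6.1207 12.0681] v=[0.4924 1.0559 -1.3476]
Step 6: x=[3.8468 6.9249 11.4870] v=[-0.1628 4.0208 -2.9055]
Step 7: x=[3.7527 7.9665 10.8160] v=[-0.4703 5.2080 -3.3552]
Max displacement = 2.0905

Answer: 2.0905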